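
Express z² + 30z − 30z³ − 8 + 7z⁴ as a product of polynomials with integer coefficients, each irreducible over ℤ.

(7z − 2)(z + 1)(z − 1)(z − 4)

Among the possible rational roots, z = 2/7 is a root, so (7z − 2) divides it; the quotient is z³ − 4z² − z + 4.
Next, z = −1 is a root, so (z + 1) is a factor; dividing leaves z² − 5z + 4.
The remaining quadratic factors as (z − 4)(z − 1).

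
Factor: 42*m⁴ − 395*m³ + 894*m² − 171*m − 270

Testing divisors of the constant over divisors of the leading coefficient, m = 3 is a root, so (m − 3) is a factor; dividing leaves 42*m³ − 269*m² + 87*m + 90.
Continuing, m = 6 is a root, giving the factor (m − 6) and quotient 42*m² − 17*m − 15.
The remaining quadratic factors as (7*m + 3)(6*m − 5).

(6*m − 5)*(7*m + 3)*(m − 3)*(m − 6)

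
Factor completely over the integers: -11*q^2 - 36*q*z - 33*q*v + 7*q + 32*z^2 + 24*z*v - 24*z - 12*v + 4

-(11*q - 8*z + 4)*(q + 4*z + 3*v - 1)

Group: -11*q*(q + 4*z + 3*v - 1) + (8*z - 4)*(q + 4*z + 3*v - 1); both groups contain (q + 4*z + 3*v - 1).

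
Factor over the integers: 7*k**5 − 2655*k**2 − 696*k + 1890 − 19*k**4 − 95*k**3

(7*k − 5)*(k + 1)*(k − 9)*(k**2 + 6*k + 42)

Among the possible rational roots, k = 5/7 is a root, giving the factor (7*k − 5) and quotient k**4 − 2*k**3 − 15*k**2 − 390*k − 378.
Continuing, k = −1 is a root, so (k + 1) divides it; the quotient is k**3 − 3*k**2 − 12*k − 378.
Continuing, k = 9 is a root, so (k − 9) is a factor; dividing leaves k**2 + 6*k + 42.
The quadratic k**2 + 6*k + 42 has discriminant −132 < 0 and is irreducible over ℤ.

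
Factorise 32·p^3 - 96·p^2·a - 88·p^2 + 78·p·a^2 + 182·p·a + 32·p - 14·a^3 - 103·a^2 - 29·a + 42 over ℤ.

Group: 4·p·(8·p^2 - 10·p·a - 10·p + 2·a^2 + 13·a - 7) + (-7·a - 6)·(8·p^2 - 10·p·a - 10·p + 2·a^2 + 13·a - 7); both groups contain (8·p^2 - 10·p·a - 10·p + 2·a^2 + 13·a - 7), so (4·p - 7·a - 6) is a factor with cofactor 8·p^2 - 10·p·a - 10·p + 2·a^2 + 13·a - 7.
The cofactor groups again: 8·p^2 - 10·p·a - 10·p + 2·a^2 + 13·a - 7 = 2·p·(4·p - a - 7) + (-2·a + 1)·(4·p - a - 7); both groups contain (4·p - a - 7), giving (2·p - 2·a + 1)·(4·p - a - 7).

(2·p - 2·a + 1)·(4·p - 7·a - 6)·(4·p - a - 7)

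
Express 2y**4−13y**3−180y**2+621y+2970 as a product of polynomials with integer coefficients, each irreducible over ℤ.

Trying the rational-root candidates, y = −15/2 is a root, so (2y+15) is a factor; dividing leaves y**3−14y**2+15y+198.
Next, y = −3 is a root, so (y+3) is a factor; dividing leaves y**2−17y+66.
The remaining quadratic factors as (y−6)(y−11).

(2y+15)(y+3)(y−11)(y−6)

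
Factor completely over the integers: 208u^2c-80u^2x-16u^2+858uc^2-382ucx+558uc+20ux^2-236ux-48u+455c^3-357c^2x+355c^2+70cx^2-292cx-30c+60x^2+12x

(13c-5x-1)(8u+5c-2x)(2u+7c+6)

Group: 2u(104uc-40ux-8u+65c^2-51cx-5c+10x^2+2x) + (7c+6)(104uc-40ux-8u+65c^2-51cx-5c+10x^2+2x); both groups contain (104uc-40ux-8u+65c^2-51cx-5c+10x^2+2x), so (2u+7c+6) is a factor with cofactor 104uc-40ux-8u+65c^2-51cx-5c+10x^2+2x.
The cofactor groups again: 104uc-40ux-8u+65c^2-51cx-5c+10x^2+2x = 8u(13c-5x-1) + (5c-2x)(13c-5x-1); both groups contain (13c-5x-1), giving (8u+5c-2x)(13c-5x-1).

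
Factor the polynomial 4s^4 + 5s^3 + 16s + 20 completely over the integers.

Group as (4s^4 + 16s) + (5s^3 + 20) = 4s(s^3 + 4) + 5(s^3 + 4).
Both groups share the factor (s^3 + 4).

(4s + 5)(s^3 + 4)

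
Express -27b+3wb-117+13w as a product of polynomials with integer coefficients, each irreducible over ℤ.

Group as (3wb+13w) + (-27b-117) = w(3b+13) - 9(3b+13).
Both groups share the factor (3b+13).

(3b+13)(w-9)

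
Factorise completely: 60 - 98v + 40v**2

Pull out the common factor 2, then factor the remaining trinomial.

2(4v - 5)(5v - 6)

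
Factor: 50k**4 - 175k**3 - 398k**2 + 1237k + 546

By the rational root theorem, k = 3 is a root, so (k - 3) is a factor; dividing leaves 50k**3 - 25k**2 - 473k - 182.
Next, k = -13/5 is a root, so (5k + 13) divides it; the quotient is 10k**2 - 31k - 14.
The remaining quadratic factors as (5k + 2)(2k - 7).

(2k - 7)(5k + 13)(5k + 2)(k - 3)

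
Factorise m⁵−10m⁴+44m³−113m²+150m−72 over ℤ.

Trying the rational-root candidates, m = 2 is a root, so (m−2) divides it; the quotient is m⁴−8m³+28m²−57m+36.
Then m = 1 is a root, so (m−1) is a factor; dividing leaves m³−7m²+21m−36.
Next, m = 4 is a root, so (m−4) is a factor; dividing leaves m²−3m+9.
The quadratic m²−3m+9 has discriminant −27 < 0 and is irreducible over ℤ.

(m−1)(m−2)(m−4)(m²−3m+9)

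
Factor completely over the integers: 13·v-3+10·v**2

Need a pair with product 10·(-3) = -30 and sum 13: that's 15 and -2.
Split the middle term: 10·v**2+15·v - 2·v-3 = 5·v·(2·v+3) - (2·v+3).

(2·v+3)·(5·v-1)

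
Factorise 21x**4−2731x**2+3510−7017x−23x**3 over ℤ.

Trying the rational-root candidates, x = −9 is a root, giving the factor (x+9) and quotient 21x**3−212x**2−823x+390.
Then x = 13 is a root, so (x−13) is a factor; dividing leaves 21x**2+61x−30.
The remaining quadratic factors as (7x−3)(3x+10).

(3x+10)(7x−3)(x+9)(x−13)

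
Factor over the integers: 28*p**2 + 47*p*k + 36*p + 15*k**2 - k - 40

Group: 7*p*(4*p + 5*k + 8) + (3*k - 5)*(4*p + 5*k + 8); both groups contain (4*p + 5*k + 8).

(7*p + 3*k - 5)*(4*p + 5*k + 8)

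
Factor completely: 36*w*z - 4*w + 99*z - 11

(4*w + 11)*(9*z - 1)

Group as (36*w*z - 4*w) + (99*z - 11) = 4*w*(9*z - 1) + 11*(9*z - 1).
Both groups share the factor (9*z - 1).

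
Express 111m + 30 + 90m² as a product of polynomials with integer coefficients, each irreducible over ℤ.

Pull out the common factor 3, then factor the remaining trinomial.

3(5m + 2)(6m + 5)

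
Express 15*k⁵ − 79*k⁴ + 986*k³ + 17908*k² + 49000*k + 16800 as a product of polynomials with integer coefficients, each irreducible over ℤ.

Trying the rational-root candidates, k = −10/3 is a root, so (3*k + 10) is a factor; dividing leaves 5*k⁴ − 43*k³ + 472*k² + 4396*k + 1680.
Next, k = −5 is a root, giving the factor (k + 5) and quotient 5*k³ − 68*k² + 812*k + 336.
Continuing, k = −2/5 is a root, so (5*k + 2) divides it; the quotient is k² − 14*k + 168.
The quadratic k² − 14*k + 168 has discriminant −476 < 0 and is irreducible over ℤ.

(3*k + 10)*(5*k + 2)*(k + 5)*(k² − 14*k + 168)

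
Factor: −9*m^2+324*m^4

9*m^2*(6*m+1)*(6*m−1)

Every term has a factor of 9*m^2. Then 36*m^2−1 = (6*m)² − (1)².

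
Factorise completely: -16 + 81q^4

(3q + 2)(3q - 2)(9q^2 + 4)

Difference of squares twice: with A = 3q and B = 2, A⁴ − B⁴ = (A² − B²)(A² + B²), and A² − B² factors again.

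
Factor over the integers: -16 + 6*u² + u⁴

(u² + 8)*(u² - 2)

Substitute w = u² to get a quadratic in w, then factor.
u² + 8 is irreducible over ℤ (always positive, so no real roots).
u² - 2 is irreducible over ℤ (2 is not a perfect square).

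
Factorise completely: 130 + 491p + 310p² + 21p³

(3p + 1)(7p + 10)(p + 13)

Trying the rational-root candidates, p = -10/7 is a root, so (7p + 10) is a factor; dividing leaves 3p² + 40p + 13.
The remaining quadratic factors as (p + 13)(3p + 1).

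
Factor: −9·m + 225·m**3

Every term has a factor of 9·m. Then 25·m**2 − 1 = (5·m)² − (1)².

9·m·(5·m + 1)·(5·m − 1)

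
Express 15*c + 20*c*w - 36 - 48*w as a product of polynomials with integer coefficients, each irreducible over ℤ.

Group as (20*c*w + 15*c) + (-48*w - 36) = 5*c*(4*w + 3) - 12*(4*w + 3).
Both groups share the factor (4*w + 3).

(4*w + 3)*(5*c - 12)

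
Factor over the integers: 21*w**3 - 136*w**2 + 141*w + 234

Among the possible rational roots, w = -6/7 is a root, so (7*w + 6) divides it; the quotient is 3*w**2 - 22*w + 39.
The remaining quadratic factors as (w - 3)(3*w - 13).

(3*w - 13)*(7*w + 6)*(w - 3)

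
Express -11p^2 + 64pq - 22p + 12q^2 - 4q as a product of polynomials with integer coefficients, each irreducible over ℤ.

-(11p + 2q)(p - 6q + 2)

Group: -11p(p - 6q + 2) - 2q(p - 6q + 2); both groups contain (p - 6q + 2).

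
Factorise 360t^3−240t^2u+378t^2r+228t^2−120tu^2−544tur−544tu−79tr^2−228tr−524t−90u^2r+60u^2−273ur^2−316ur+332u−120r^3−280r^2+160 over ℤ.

Group: 6t(60t^2−60tu+13tr−62t−45ur+30u−24r^2−8r+16) + (2u+5r+10)(60t^2−60tu+13tr−62t−45ur+30u−24r^2−8r+16); both groups contain (60t^2−60tu+13tr−62t−45ur+30u−24r^2−8r+16), so (6t+2u+5r+10) is a factor with cofactor 60t^2−60tu+13tr−62t−45ur+30u−24r^2−8r+16.
The cofactor groups again: 60t^2−60tu+13tr−62t−45ur+30u−24r^2−8r+16 = 4t(15t−15u−8r−8) + (3r−2)(15t−15u−8r−8); both groups contain (15t−15u−8r−8), giving (4t+3r−2)(15t−15u−8r−8).

(15t−15u−8r−8)(4t+3r−2)(6t+2u+5r+10)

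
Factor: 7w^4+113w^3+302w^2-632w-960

Among the possible rational roots, w = -12 is a root, so (w+12) is a factor; dividing leaves 7w^3+29w^2-46w-80.
Continuing, w = -8/7 is a root, so (7w+8) divides it; the quotient is w^2+3w-10.
The remaining quadratic factors as (w-2)(w+5).

(7w+8)(w+12)(w+5)(w-2)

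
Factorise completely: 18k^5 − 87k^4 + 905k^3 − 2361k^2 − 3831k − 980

Testing divisors of the constant over divisors of the leading coefficient, k = 4 is a root, so (k − 4) divides it; the quotient is 18k^4 − 15k^3 + 845k^2 + 1019k + 245.
Then k = −5/6 is a root, so (6k + 5) is a factor; dividing leaves 3k^3 − 5k^2 + 145k + 49.
Next, k = −1/3 is a root, so (3k + 1) divides it; the quotient is k^2 − 2k + 49.
The quadratic k^2 − 2k + 49 has discriminant −192 < 0 and is irreducible over ℤ.

(3k + 1)(6k + 5)(k − 4)(k^2 − 2k + 49)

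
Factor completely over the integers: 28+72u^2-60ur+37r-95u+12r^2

(9u-3r-4)(8u-4r-7)

Group: 9u(8u-4r-7) + (-3r-4)(8u-4r-7); both groups contain (8u-4r-7).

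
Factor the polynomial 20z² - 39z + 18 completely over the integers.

(4z - 3)(5z - 6)

Need a pair with product 20·18 = 360 and sum -39: that's -24 and -15.
Split the middle term: 20z² - 24z - 15z + 18 = 4z(5z - 6) - 3(5z - 6).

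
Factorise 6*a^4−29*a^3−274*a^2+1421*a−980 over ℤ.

(6*a−5)*(a+7)*(a−4)*(a−7)

Testing divisors of the constant over divisors of the leading coefficient, a = 5/6 is a root, so (6*a−5) is a factor; dividing leaves a^3−4*a^2−49*a+196.
Then a = 7 is a root, giving the factor (a−7) and quotient a^2+3*a−28.
The remaining quadratic factors as (a+7)(a−4).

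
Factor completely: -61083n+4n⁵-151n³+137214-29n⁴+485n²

(4n-9)(n+11)(n-14)(n²-2n+99)

Among the possible rational roots, n = 14 is a root, so (n-14) is a factor; dividing leaves 4n⁴+27n³+227n²+3663n-9801.
Next, n = -11 is a root, so (n+11) is a factor; dividing leaves 4n³-17n²+414n-891.
Then n = 9/4 is a root, giving the factor (4n-9) and quotient n²-2n+99.
The quadratic n²-2n+99 has discriminant -392 < 0 and is irreducible over ℤ.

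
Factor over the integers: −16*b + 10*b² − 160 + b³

Trying the rational-root candidates, b = 4 is a root, so (b − 4) divides it; the quotient is b² + 14*b + 40.
The remaining quadratic factors as (b + 10)(b + 4).

(b + 10)*(b + 4)*(b − 4)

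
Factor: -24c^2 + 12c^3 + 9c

Pull out the common factor 3c, then factor the remaining trinomial.

3c(2c - 1)(2c - 3)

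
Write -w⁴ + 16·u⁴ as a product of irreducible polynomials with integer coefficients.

Write as (4·u²)² − (w²)², then factor 4·u² - w² once more.

(2·u + w)·(2·u - w)·(4·u² + w²)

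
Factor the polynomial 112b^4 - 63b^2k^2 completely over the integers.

7b^2(4b + 3k)(4b - 3k)

Pull out the common factor 7b^2; 16b^2 - 9k^2 is a difference of squares.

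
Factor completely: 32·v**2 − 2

Every term has a factor of 2. Then 16·v**2 − 1 = (4·v)² − (1)².

2·(4·v + 1)·(4·v − 1)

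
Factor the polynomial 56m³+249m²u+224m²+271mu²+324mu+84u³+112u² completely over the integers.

Group: 8m(7m²+25mu+28m+12u²+16u) + 7u(7m²+25mu+28m+12u²+16u); both groups contain (7m²+25mu+28m+12u²+16u), so (8m+7u) is a factor with cofactor 7m²+25mu+28m+12u²+16u.
The cofactor groups again: 7m²+25mu+28m+12u²+16u = m(7m+4u) + (3u+4)(7m+4u); both groups contain (7m+4u), giving (m+3u+4)(7m+4u).

(7m+4u)(8m+7u)(m+3u+4)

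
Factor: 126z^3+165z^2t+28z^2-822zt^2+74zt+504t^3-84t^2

(9z-12t+2)(7z-6t)(2z+7t)

Group: 9z(14z^2+37zt-42t^2) + (-12t+2)(14z^2+37zt-42t^2); both groups contain (14z^2+37zt-42t^2), so (9z-12t+2) is a factor with cofactor 14z^2+37zt-42t^2.
The cofactor groups again: 14z^2+37zt-42t^2 = 7z(2z+7t) - 6t(2z+7t); both groups contain (2z+7t), giving (7z-6t)(2z+7t).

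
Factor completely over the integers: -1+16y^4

Difference of squares twice: with A = 2y and B = 1, A⁴ − B⁴ = (A² − B²)(A² + B²), and A² − B² factors again.

(2y+1)(2y-1)(4y^2+1)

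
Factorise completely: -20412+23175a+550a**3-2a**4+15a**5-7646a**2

Trying the rational-root candidates, a = 7/3 is a root, giving the factor (3a-7) and quotient 5a**4+11a**3+209a**2-2061a+2916.
Then a = 4 is a root, so (a-4) divides it; the quotient is 5a**3+31a**2+333a-729.
Next, a = 9/5 is a root, giving the factor (5a-9) and quotient a**2+8a+81.
The quadratic a**2+8a+81 has discriminant -260 < 0 and is irreducible over ℤ.

(3a-7)(5a-9)(a-4)(a**2+8a+81)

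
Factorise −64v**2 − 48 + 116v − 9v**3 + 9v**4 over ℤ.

(3v − 2)(3v − 4)(v + 3)(v − 2)

By the rational root theorem, v = 4/3 is a root, so (3v − 4) divides it; the quotient is 3v**3 + v**2 − 20v + 12.
Next, v = 2 is a root, so (v − 2) divides it; the quotient is 3v**2 + 7v − 6.
The remaining quadratic factors as (3v − 2)(v + 3).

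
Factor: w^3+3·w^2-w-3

By the rational root theorem, w = 1 is a root, so (w-1) is a factor; dividing leaves w^2+4·w+3.
The remaining quadratic factors as (w+3)(w+1).

(w+1)·(w+3)·(w-1)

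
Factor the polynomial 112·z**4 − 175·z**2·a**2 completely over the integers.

7·z**2·(4·z − 5·a)·(4·z + 5·a)

Factor out 7·z**2, leaving 16·z**2 − 25·a**2, which is a difference of two squares.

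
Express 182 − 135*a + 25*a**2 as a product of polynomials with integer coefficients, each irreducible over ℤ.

Need a pair with product 25·182 = 4550 and sum −135: that's −65 and −70.
Split the middle term: 25*a**2 − 65*a − 70*a + 182 = 5*a*(5*a − 13) − 14*(5*a − 13).

(5*a − 13)*(5*a − 14)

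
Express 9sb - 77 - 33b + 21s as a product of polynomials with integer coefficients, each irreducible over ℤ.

(3b + 7)(3s - 11)

Group as (9sb + 21s) + (-33b - 77) = 3s(3b + 7) - 11(3b + 7).
Both groups share the factor (3b + 7).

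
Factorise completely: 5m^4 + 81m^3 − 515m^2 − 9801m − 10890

Among the possible rational roots, m = −11 is a root, so (m + 11) is a factor; dividing leaves 5m^3 + 26m^2 − 801m − 990.
Then m = −6/5 is a root, so (5m + 6) divides it; the quotient is m^2 + 4m − 165.
The remaining quadratic factors as (m + 15)(m − 11).

(5m + 6)(m + 11)(m + 15)(m − 11)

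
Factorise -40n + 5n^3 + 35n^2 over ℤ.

5n(n + 8)(n - 1)

Pull out the common factor 5n, then factor the remaining trinomial.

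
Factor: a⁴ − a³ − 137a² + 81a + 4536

(a + 7)(a + 9)(a − 8)(a − 9)

Trying the rational-root candidates, a = 8 is a root, so (a − 8) divides it; the quotient is a³ + 7a² − 81a − 567.
Next, a = −7 is a root, giving the factor (a + 7) and quotient a² − 81.
The remaining quadratic factors as (a − 9)(a + 9).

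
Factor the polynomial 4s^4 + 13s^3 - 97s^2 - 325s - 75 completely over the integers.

(4s + 1)(s + 3)(s + 5)(s - 5)

Trying the rational-root candidates, s = -1/4 is a root, so (4s + 1) divides it; the quotient is s^3 + 3s^2 - 25s - 75.
Continuing, s = 5 is a root, so (s - 5) is a factor; dividing leaves s^2 + 8s + 15.
The remaining quadratic factors as (s + 5)(s + 3).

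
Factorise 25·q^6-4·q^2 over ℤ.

q^2·(5·q^2+2)·(5·q^2-2)

Pull out the common factor q^2, leaving 25·q^4-4.
Recognize a difference of squares with the parts 5·q^2 and 2.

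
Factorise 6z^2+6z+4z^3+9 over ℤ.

Group as (4z^3+6z) + (6z^2+9) = 2z(2z^2+3) + 3(2z^2+3).
Both groups share the factor (2z^2+3).

(2z+3)(2z^2+3)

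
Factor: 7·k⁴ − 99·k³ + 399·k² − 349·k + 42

Among the possible rational roots, k = 6 is a root, giving the factor (k − 6) and quotient 7·k³ − 57·k² + 57·k − 7.
Continuing, k = 1 is a root, giving the factor (k − 1) and quotient 7·k² − 50·k + 7.
The remaining quadratic factors as (7·k − 1)(k − 7).

(7·k − 1)·(k − 1)·(k − 6)·(k − 7)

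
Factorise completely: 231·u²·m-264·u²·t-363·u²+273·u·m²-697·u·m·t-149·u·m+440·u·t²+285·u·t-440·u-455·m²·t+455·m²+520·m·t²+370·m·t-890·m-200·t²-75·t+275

Group: 11·u·(21·u·m-24·u·t-33·u-35·m·t+35·m+40·t²+15·t-55) + (13·m-5)·(21·u·m-24·u·t-33·u-35·m·t+35·m+40·t²+15·t-55); both groups contain (21·u·m-24·u·t-33·u-35·m·t+35·m+40·t²+15·t-55), so (11·u+13·m-5) is a factor with cofactor 21·u·m-24·u·t-33·u-35·m·t+35·m+40·t²+15·t-55.
The cofactor groups again: 21·u·m-24·u·t-33·u-35·m·t+35·m+40·t²+15·t-55 = 3·u·(7·m-8·t-11) + (-5·t+5)·(7·m-8·t-11); both groups contain (7·m-8·t-11), giving (3·u-5·t+5)·(7·m-8·t-11).

(3·u-5·t+5)·(11·u+13·m-5)·(7·m-8·t-11)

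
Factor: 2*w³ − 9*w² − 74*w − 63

(2*w + 7)*(w + 1)*(w − 9)

Trying the rational-root candidates, w = 9 is a root, so (w − 9) is a factor; dividing leaves 2*w² + 9*w + 7.
The remaining quadratic factors as (w + 1)(2*w + 7).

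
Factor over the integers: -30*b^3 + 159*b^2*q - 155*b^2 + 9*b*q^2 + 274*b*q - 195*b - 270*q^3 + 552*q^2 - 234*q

-(5*b + 6*q)*(6*b - 9*q + 13)*(b - 5*q + 3)

Group: 5*b*(-6*b^2 + 39*b*q - 31*b - 45*q^2 + 92*q - 39) + 6*q*(-6*b^2 + 39*b*q - 31*b - 45*q^2 + 92*q - 39); both groups contain (-6*b^2 + 39*b*q - 31*b - 45*q^2 + 92*q - 39), so (5*b + 6*q) is a factor with cofactor -6*b^2 + 39*b*q - 31*b - 45*q^2 + 92*q - 39.
The cofactor groups again: -6*b^2 + 39*b*q - 31*b - 45*q^2 + 92*q - 39 = -b*(6*b - 9*q + 13) + (5*q - 3)*(6*b - 9*q + 13); both groups contain (6*b - 9*q + 13), giving -(b - 5*q + 3)*(6*b - 9*q + 13).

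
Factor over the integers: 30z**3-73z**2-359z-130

(5z+2)(6z+13)(z-5)

By the rational root theorem, z = 5 is a root, giving the factor (z-5) and quotient 30z**2+77z+26.
The remaining quadratic factors as (5z+2)(6z+13).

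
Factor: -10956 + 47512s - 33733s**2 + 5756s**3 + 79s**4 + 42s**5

Trying the rational-root candidates, s = 2/7 is a root, so (7s - 2) is a factor; dividing leaves 6s**4 + 13s**3 + 826s**2 - 4583s + 5478.
Then s = 3 is a root, so (s - 3) is a factor; dividing leaves 6s**3 + 31s**2 + 919s - 1826.
Next, s = 11/6 is a root, so (6s - 11) divides it; the quotient is s**2 + 7s + 166.
The quadratic s**2 + 7s + 166 has discriminant -615 < 0 and is irreducible over ℤ.

(6s - 11)(7s - 2)(s - 3)(s**2 + 7s + 166)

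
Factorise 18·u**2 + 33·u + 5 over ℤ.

(3·u + 5)·(6·u + 1)

Need a pair with product 18·5 = 90 and sum 33: that's 3 and 30.
Split the middle term: 18·u**2 + 3·u + 30·u + 5 = 3·u·(6·u + 1) + 5·(6·u + 1).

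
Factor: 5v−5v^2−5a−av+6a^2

Group: 6a(a−v) + (5v−5)(a−v); both groups contain (a−v).

(6a+5v−5)(a−v)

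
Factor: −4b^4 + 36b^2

Factor out 4b^2 first: what remains is −b^2 + 9.
Recognize a difference of squares with the parts 3 and b.

−4b^2(b + 3)(b − 3)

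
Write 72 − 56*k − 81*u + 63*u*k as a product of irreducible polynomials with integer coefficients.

Group as (63*u*k − 81*u) + (−56*k + 72) = 9*u*(7*k − 9) − 8*(7*k − 9).
Both groups share the factor (7*k − 9).

(7*k − 9)*(9*u − 8)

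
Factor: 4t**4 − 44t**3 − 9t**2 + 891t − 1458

Testing divisors of the constant over divisors of the leading coefficient, t = −9/2 is a root, giving the factor (2t + 9) and quotient 2t**3 − 31t**2 + 135t − 162.
Next, t = 2 is a root, so (t − 2) divides it; the quotient is 2t**2 − 27t + 81.
The remaining quadratic factors as (t − 9)(2t − 9).

(2t + 9)(2t − 9)(t − 2)(t − 9)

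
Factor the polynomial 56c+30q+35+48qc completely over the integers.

(6q+7)(8c+5)

Group as (48qc+30q) + (56c+35) = 6q(8c+5) + 7(8c+5).
Both groups share the factor (8c+5).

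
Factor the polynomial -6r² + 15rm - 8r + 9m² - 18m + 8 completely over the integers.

Group: -r(6r + 3m - 4) + (3m - 2)(6r + 3m - 4); both groups contain (6r + 3m - 4).

-(r - 3m + 2)(6r + 3m - 4)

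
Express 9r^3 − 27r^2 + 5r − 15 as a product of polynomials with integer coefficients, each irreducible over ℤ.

(r − 3)(9r^2 + 5)

Group as (9r^3 + 5r) + (−27r^2 − 15) = r(9r^2 + 5) − 3(9r^2 + 5).
Both groups share the factor (9r^2 + 5).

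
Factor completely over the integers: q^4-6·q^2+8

(q+2)·(q-2)·(q^2-2)

Substitute u = q^2 to get a quadratic in u, then factor.
q^2-2 is irreducible over ℤ (2 is not a perfect square).
q^2-4 is a difference of squares.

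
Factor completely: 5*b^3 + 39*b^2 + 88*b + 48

(5*b + 4)*(b + 3)*(b + 4)

Among the possible rational roots, b = -3 is a root, so (b + 3) divides it; the quotient is 5*b^2 + 24*b + 16.
The remaining quadratic factors as (5*b + 4)(b + 4).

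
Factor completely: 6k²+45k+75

Pull out the common factor 3, then factor the remaining trinomial.

3(2k+5)(k+5)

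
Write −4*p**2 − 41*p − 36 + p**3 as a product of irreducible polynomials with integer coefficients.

Testing divisors of the constant over divisors of the leading coefficient, p = −4 is a root, so (p + 4) divides it; the quotient is p**2 − 8*p − 9.
The remaining quadratic factors as (p − 9)(p + 1).

(p + 1)*(p + 4)*(p − 9)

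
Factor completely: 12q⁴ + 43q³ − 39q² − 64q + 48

Among the possible rational roots, q = −4 is a root, so (q + 4) is a factor; dividing leaves 12q³ − 5q² − 19q + 12.
Then q = 1 is a root, so (q − 1) is a factor; dividing leaves 12q² + 7q − 12.
The remaining quadratic factors as (3q + 4)(4q − 3).

(3q + 4)(4q − 3)(q + 4)(q − 1)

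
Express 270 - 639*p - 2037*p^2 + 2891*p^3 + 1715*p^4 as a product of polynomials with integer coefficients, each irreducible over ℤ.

Among the possible rational roots, p = 3/5 is a root, so (5*p - 3) is a factor; dividing leaves 343*p^3 + 784*p^2 + 63*p - 90.
Next, p = -3/7 is a root, so (7*p + 3) is a factor; dividing leaves 49*p^2 + 91*p - 30.
The remaining quadratic factors as (7*p + 15)(7*p - 2).

(5*p - 3)*(7*p + 15)*(7*p + 3)*(7*p - 2)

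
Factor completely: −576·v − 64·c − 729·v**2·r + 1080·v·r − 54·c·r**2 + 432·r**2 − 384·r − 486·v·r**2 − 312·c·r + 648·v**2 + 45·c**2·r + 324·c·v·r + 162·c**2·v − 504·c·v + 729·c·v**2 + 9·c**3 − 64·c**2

Group: c·(9·c**2 + 81·c·v + 45·c·r + 8·c − 81·v·r + 72·v − 54·r**2 + 48·r) + (9·v − 8)·(9·c**2 + 81·c·v + 45·c·r + 8·c − 81·v·r + 72·v − 54·r**2 + 48·r); both groups contain (9·c**2 + 81·c·v + 45·c·r + 8·c − 81·v·r + 72·v − 54·r**2 + 48·r), so (c + 9·v − 8) is a factor with cofactor 9·c**2 + 81·c·v + 45·c·r + 8·c − 81·v·r + 72·v − 54·r**2 + 48·r.
The cofactor groups again: 9·c**2 + 81·c·v + 45·c·r + 8·c − 81·v·r + 72·v − 54·r**2 + 48·r = 9·c·(c + 9·v + 6·r) + (−9·r + 8)·(c + 9·v + 6·r); both groups contain (c + 9·v + 6·r), giving (9·c − 9·r + 8)·(c + 9·v + 6·r).

(9·c − 9·r + 8)·(c + 9·v + 6·r)·(c + 9·v − 8)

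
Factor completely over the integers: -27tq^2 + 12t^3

Pull out the common factor 3t; 4t^2 - 9q^2 is a difference of squares.

3t(2t - 3q)(2t + 3q)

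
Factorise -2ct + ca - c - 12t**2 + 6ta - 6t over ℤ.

Group: -2t(c + 6t) + (a - 1)(c + 6t); both groups contain (c + 6t).

-(2t - a + 1)(c + 6t)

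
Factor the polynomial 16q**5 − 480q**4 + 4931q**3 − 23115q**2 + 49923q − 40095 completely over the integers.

By the rational root theorem, q = 15 is a root, so (q − 15) is a factor; dividing leaves 16q**4 − 240q**3 + 1331q**2 − 3150q + 2673.
Continuing, q = 11/4 is a root, giving the factor (4q − 11) and quotient 4q**3 − 49q**2 + 198q − 243.
Next, q = 9/4 is a root, so (4q − 9) divides it; the quotient is q**2 − 10q + 27.
The quadratic q**2 − 10q + 27 has discriminant −8 < 0 and is irreducible over ℤ.

(4q − 11)(4q − 9)(q − 15)(q**2 − 10q + 27)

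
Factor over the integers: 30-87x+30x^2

3(2x-5)(5x-2)

Pull out the common factor 3, then factor the remaining trinomial.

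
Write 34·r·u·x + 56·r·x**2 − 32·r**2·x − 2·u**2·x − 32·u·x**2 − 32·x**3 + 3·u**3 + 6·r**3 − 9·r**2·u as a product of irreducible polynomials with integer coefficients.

(2·r + u − 4·x)·(3·r − 3·u − 4·x)·(r − u − 2·x)

Group: r·(6·r**2 − 3·r·u − 20·r·x − 3·u**2 + 8·u·x + 16·x**2) + (−u − 2·x)·(6·r**2 − 3·r·u − 20·r·x − 3·u**2 + 8·u·x + 16·x**2); both groups contain (6·r**2 − 3·r·u − 20·r·x − 3·u**2 + 8·u·x + 16·x**2), so (r − u − 2·x) is a factor with cofactor 6·r**2 − 3·r·u − 20·r·x − 3·u**2 + 8·u·x + 16·x**2.
The cofactor groups again: 6·r**2 − 3·r·u − 20·r·x − 3·u**2 + 8·u·x + 16·x**2 = 2·r·(3·r − 3·u − 4·x) + (u − 4·x)·(3·r − 3·u − 4·x); both groups contain (3·r − 3·u − 4·x), giving (2·r + u − 4·x)·(3·r − 3·u − 4·x).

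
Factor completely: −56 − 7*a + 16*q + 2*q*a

(2*q − 7)*(a + 8)

Group as (2*q*a + 16*q) + (−7*a − 56) = 2*q*(a + 8) − 7*(a + 8).
Both groups share the factor (a + 8).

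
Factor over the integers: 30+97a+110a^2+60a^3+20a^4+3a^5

Among the possible rational roots, a = -1 is a root, so (a+1) is a factor; dividing leaves 3a^4+17a^3+43a^2+67a+30.
Next, a = -2/3 is a root, so (3a+2) divides it; the quotient is a^3+5a^2+11a+15.
Continuing, a = -3 is a root, so (a+3) divides it; the quotient is a^2+2a+5.
The quadratic a^2+2a+5 has discriminant -16 < 0 and is irreducible over ℤ.

(3a+2)(a+1)(a+3)(a^2+2a+5)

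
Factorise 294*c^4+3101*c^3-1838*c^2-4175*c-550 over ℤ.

Trying the rational-root candidates, c = 10/7 is a root, so (7*c-10) divides it; the quotient is 42*c^3+503*c^2+456*c+55.
Continuing, c = -1/7 is a root, so (7*c+1) divides it; the quotient is 6*c^2+71*c+55.
The remaining quadratic factors as (6*c+5)(c+11).

(6*c+5)*(7*c+1)*(7*c-10)*(c+11)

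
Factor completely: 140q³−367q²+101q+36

(4q−9)(5q+1)(7q−4)

Testing divisors of the constant over divisors of the leading coefficient, q = 4/7 is a root, so (7q−4) is a factor; dividing leaves 20q²−41q−9.
The remaining quadratic factors as (5q+1)(4q−9).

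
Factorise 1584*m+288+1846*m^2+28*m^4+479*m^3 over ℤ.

By the rational root theorem, m = -12 is a root, so (m+12) is a factor; dividing leaves 28*m^3+143*m^2+130*m+24.
Continuing, m = -4 is a root, so (m+4) divides it; the quotient is 28*m^2+31*m+6.
The remaining quadratic factors as (4*m+1)(7*m+6).

(4*m+1)*(7*m+6)*(m+12)*(m+4)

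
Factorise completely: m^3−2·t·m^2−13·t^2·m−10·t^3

−(5·t−m)·(2·t+m)·(t+m)

Group: t·(−10·t^2−3·t·m+m^2) + m·(−10·t^2−3·t·m+m^2); both groups contain (−10·t^2−3·t·m+m^2), so (t+m) is a factor with cofactor −10·t^2−3·t·m+m^2.
The cofactor groups again: −10·t^2−3·t·m+m^2 = −5·t·(2·t+m) + m·(2·t+m); both groups contain (2·t+m), giving −(5·t−m)·(2·t+m).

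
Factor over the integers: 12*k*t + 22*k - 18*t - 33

(2*k - 3)*(6*t + 11)

Group as (12*k*t + 22*k) + (-18*t - 33) = 2*k*(6*t + 11) - 3*(6*t + 11).
Both groups share the factor (6*t + 11).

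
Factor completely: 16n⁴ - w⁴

Write as (4n²)² − (w²)², then factor 4n² - w² once more.

(2n + w)(2n - w)(4n² + w²)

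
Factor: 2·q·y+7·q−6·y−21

(2·y+7)·(q−3)

Group as (2·q·y+7·q) + (−6·y−21) = q·(2·y+7) − 3·(2·y+7).
Both groups share the factor (2·y+7).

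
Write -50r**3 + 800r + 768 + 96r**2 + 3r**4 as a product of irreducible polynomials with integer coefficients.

(3r + 4)(r + 2)(r - 12)(r - 8)

Testing divisors of the constant over divisors of the leading coefficient, r = 8 is a root, giving the factor (r - 8) and quotient 3r**3 - 26r**2 - 112r - 96.
Next, r = -4/3 is a root, so (3r + 4) is a factor; dividing leaves r**2 - 10r - 24.
The remaining quadratic factors as (r + 2)(r - 12).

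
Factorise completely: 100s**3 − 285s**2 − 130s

5s(4s − 13)(5s + 2)

Pull out the common factor 5s, then factor the remaining trinomial.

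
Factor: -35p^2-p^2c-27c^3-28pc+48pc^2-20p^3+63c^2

Group: p(-20p^2-21pc-35p+27c^2-63c) - c(-20p^2-21pc-35p+27c^2-63c); both groups contain (-20p^2-21pc-35p+27c^2-63c), so (p-c) is a factor with cofactor -20p^2-21pc-35p+27c^2-63c.
The cofactor groups again: -20p^2-21pc-35p+27c^2-63c = -4p(5p+9c) + (3c-7)(5p+9c); both groups contain (5p+9c), giving -(4p-3c+7)(5p+9c).

-(4p-3c+7)(p-c)(5p+9c)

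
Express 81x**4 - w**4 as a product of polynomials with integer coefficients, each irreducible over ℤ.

(3x)⁴ − (w)⁴ = ((3x)² − (w)²)((3x)² + (w)²); the first factor splits again, the second (9x**2 + w**2) is irreducible.

(3x - w)(3x + w)(9x**2 + w**2)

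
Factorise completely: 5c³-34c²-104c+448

(5c-14)(c+4)(c-8)

Among the possible rational roots, c = 14/5 is a root, so (5c-14) divides it; the quotient is c²-4c-32.
The remaining quadratic factors as (c+4)(c-8).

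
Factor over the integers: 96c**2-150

Every term has a factor of 6. Then 16c**2-25 = (4c)² − (5)².

6(4c+5)(4c-5)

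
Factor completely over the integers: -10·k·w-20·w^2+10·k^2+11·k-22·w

Group: k·(10·k+10·w+11) - 2·w·(10·k+10·w+11); both groups contain (10·k+10·w+11).

(10·k+10·w+11)·(k-2·w)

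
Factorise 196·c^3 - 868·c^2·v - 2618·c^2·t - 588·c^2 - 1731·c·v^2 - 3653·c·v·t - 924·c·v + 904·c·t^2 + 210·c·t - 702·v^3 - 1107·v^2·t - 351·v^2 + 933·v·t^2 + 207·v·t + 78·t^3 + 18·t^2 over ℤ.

Group: 14·c·(14·c^2 - 71·c·v - 181·c·t - 42·c - 78·v^2 - 175·v·t - 39·v - 13·t^2 - 3·t) + (9·v - 6·t)·(14·c^2 - 71·c·v - 181·c·t - 42·c - 78·v^2 - 175·v·t - 39·v - 13·t^2 - 3·t); both groups contain (14·c^2 - 71·c·v - 181·c·t - 42·c - 78·v^2 - 175·v·t - 39·v - 13·t^2 - 3·t), so (14·c + 9·v - 6·t) is a factor with cofactor 14·c^2 - 71·c·v - 181·c·t - 42·c - 78·v^2 - 175·v·t - 39·v - 13·t^2 - 3·t.
The cofactor groups again: 14·c^2 - 71·c·v - 181·c·t - 42·c - 78·v^2 - 175·v·t - 39·v - 13·t^2 - 3·t = c·(14·c + 13·v + t) + (-6·v - 13·t - 3)·(14·c + 13·v + t); both groups contain (14·c + 13·v + t), giving (c - 6·v - 13·t - 3)·(14·c + 13·v + t).

(14·c + 13·v + t)·(14·c + 9·v - 6·t)·(c - 6·v - 13·t - 3)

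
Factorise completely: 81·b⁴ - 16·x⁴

Write as (9·b²)² − (4·x²)², then factor 9·b² - 4·x² once more.

(3·b + 2·x)·(3·b - 2·x)·(9·b² + 4·x²)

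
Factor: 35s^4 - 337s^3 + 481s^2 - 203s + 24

(5s - 1)(7s - 3)(s - 1)(s - 8)

Among the possible rational roots, s = 1/5 is a root, giving the factor (5s - 1) and quotient 7s^3 - 66s^2 + 83s - 24.
Next, s = 8 is a root, so (s - 8) is a factor; dividing leaves 7s^2 - 10s + 3.
The remaining quadratic factors as (7s - 3)(s - 1).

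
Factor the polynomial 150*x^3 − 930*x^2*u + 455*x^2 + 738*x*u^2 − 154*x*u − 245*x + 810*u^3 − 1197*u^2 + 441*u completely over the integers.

Group: 5*x*(30*x^2 − 132*x*u + 91*x − 90*u^2 + 133*u − 49) − 9*u*(30*x^2 − 132*x*u + 91*x − 90*u^2 + 133*u − 49); both groups contain (30*x^2 − 132*x*u + 91*x − 90*u^2 + 133*u − 49), so (5*x − 9*u) is a factor with cofactor 30*x^2 − 132*x*u + 91*x − 90*u^2 + 133*u − 49.
The cofactor groups again: 30*x^2 − 132*x*u + 91*x − 90*u^2 + 133*u − 49 = 15*x*(2*x − 10*u + 7) + (9*u − 7)*(2*x − 10*u + 7); both groups contain (2*x − 10*u + 7), giving (15*x + 9*u − 7)*(2*x − 10*u + 7).

(2*x − 10*u + 7)*(5*x − 9*u)*(15*x + 9*u − 7)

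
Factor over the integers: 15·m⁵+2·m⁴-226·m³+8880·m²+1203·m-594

Among the possible rational roots, m = -1/3 is a root, giving the factor (3·m+1) and quotient 5·m⁴-m³-75·m²+2985·m-594.
Next, m = 1/5 is a root, giving the factor (5·m-1) and quotient m³-15·m+594.
Next, m = -9 is a root, giving the factor (m+9) and quotient m²-9·m+66.
The quadratic m²-9·m+66 has discriminant -183 < 0 and is irreducible over ℤ.

(3·m+1)·(5·m-1)·(m+9)·(m²-9·m+66)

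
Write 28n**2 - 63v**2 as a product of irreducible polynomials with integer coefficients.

7(2n + 3v)(2n - 3v)

Pull out the common factor 7; 4n**2 - 9v**2 is a difference of squares.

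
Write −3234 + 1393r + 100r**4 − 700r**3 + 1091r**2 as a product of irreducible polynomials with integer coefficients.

Among the possible rational roots, r = 11/5 is a root, so (5r − 11) is a factor; dividing leaves 20r**3 − 96r**2 + 7r + 294.
Next, r = 7/2 is a root, so (2r − 7) is a factor; dividing leaves 10r**2 − 13r − 42.
The remaining quadratic factors as (5r − 14)(2r + 3).

(2r + 3)(2r − 7)(5r − 11)(5r − 14)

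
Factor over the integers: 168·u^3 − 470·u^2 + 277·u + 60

(4·u − 5)·(6·u + 1)·(7·u − 12)

Testing divisors of the constant over divisors of the leading coefficient, u = 12/7 is a root, so (7·u − 12) is a factor; dividing leaves 24·u^2 − 26·u − 5.
The remaining quadratic factors as (6·u + 1)(4·u − 5).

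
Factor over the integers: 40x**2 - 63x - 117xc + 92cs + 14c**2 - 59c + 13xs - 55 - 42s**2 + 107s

(5x - 14c + 6s - 11)(8x - c - 7s + 5)

Group: 8x(5x - 14c + 6s - 11) + (-c - 7s + 5)(5x - 14c + 6s - 11); both groups contain (5x - 14c + 6s - 11).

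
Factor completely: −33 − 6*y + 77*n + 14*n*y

(2*y + 11)*(7*n − 3)

Group as (14*n*y + 77*n) + (−6*y − 33) = 7*n*(2*y + 11) − 3*(2*y + 11).
Both groups share the factor (2*y + 11).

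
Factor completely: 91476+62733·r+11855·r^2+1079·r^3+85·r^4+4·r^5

Testing divisors of the constant over divisors of the leading coefficient, r = -7 is a root, so (r+7) divides it; the quotient is 4·r^4+57·r^3+680·r^2+7095·r+13068.
Then r = -11 is a root, so (r+11) divides it; the quotient is 4·r^3+13·r^2+537·r+1188.
Next, r = -9/4 is a root, so (4·r+9) is a factor; dividing leaves r^2+r+132.
The quadratic r^2+r+132 has discriminant -527 < 0 and is irreducible over ℤ.

(4·r+9)·(r+11)·(r+7)·(r^2+r+132)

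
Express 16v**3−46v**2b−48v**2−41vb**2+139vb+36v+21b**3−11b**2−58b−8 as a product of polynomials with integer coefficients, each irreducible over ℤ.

Group: 2v(8v**2+5vb−20v−3b**2+2b+8) + (−7b−1)(8v**2+5vb−20v−3b**2+2b+8); both groups contain (8v**2+5vb−20v−3b**2+2b+8), so (2v−7b−1) is a factor with cofactor 8v**2+5vb−20v−3b**2+2b+8.
The cofactor groups again: 8v**2+5vb−20v−3b**2+2b+8 = 8v(v+b−2) + (−3b−4)(v+b−2); both groups contain (v+b−2), giving (8v−3b−4)(v+b−2).

(8v−3b−4)(2v−7b−1)(v+b−2)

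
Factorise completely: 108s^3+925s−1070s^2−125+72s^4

(2s−5)(6s−1)(6s−5)(s+5)

By the rational root theorem, s = 1/6 is a root, giving the factor (6s−1) and quotient 12s^3+20s^2−175s+125.
Then s = −5 is a root, giving the factor (s+5) and quotient 12s^2−40s+25.
The remaining quadratic factors as (6s−5)(2s−5).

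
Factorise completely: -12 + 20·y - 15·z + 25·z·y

(5·y - 3)·(5·z + 4)

Group as (25·z·y - 15·z) + (20·y - 12) = 5·z·(5·y - 3) + 4·(5·y - 3).
Both groups share the factor (5·y - 3).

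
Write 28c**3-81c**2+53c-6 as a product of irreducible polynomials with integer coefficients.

(4c-3)(7c-1)(c-2)

Testing divisors of the constant over divisors of the leading coefficient, c = 3/4 is a root, so (4c-3) divides it; the quotient is 7c**2-15c+2.
The remaining quadratic factors as (c-2)(7c-1).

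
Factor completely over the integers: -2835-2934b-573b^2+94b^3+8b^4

(2b+3)(4b+9)(b+15)(b-7)

Among the possible rational roots, b = 7 is a root, giving the factor (b-7) and quotient 8b^3+150b^2+477b+405.
Then b = -3/2 is a root, so (2b+3) is a factor; dividing leaves 4b^2+69b+135.
The remaining quadratic factors as (4b+9)(b+15).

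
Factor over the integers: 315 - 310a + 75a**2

Pull out the common factor 5, then factor the remaining trinomial.

5(3a - 7)(5a - 9)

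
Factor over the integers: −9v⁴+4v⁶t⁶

Every term has a factor of v⁴; factoring it out leaves 4v²t⁶−9.
Recognize a difference of squares with the parts 2vt³ and 3.

v⁴(2vt³+3)(2vt³−3)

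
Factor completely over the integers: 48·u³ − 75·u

Every term has a factor of 3·u. Then 16·u² − 25 = (4·u)² − (5)².

3·u·(4·u + 5)·(4·u − 5)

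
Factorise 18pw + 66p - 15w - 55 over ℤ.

(3w + 11)(6p - 5)

Group as (18pw + 66p) + (-15w - 55) = 6p(3w + 11) - 5(3w + 11).
Both groups share the factor (3w + 11).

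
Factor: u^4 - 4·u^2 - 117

Substitute w = u^2 to get a quadratic in w, then factor.
u^2 - 13 is irreducible over ℤ (13 is not a perfect square).
u^2 + 9 is irreducible over ℤ (sum of squares).

(u^2 + 9)·(u^2 - 13)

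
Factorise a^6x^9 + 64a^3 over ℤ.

a^3(ax^3 + 4)(a^2x^6 - 4ax^3 + 16)

Pull out the common factor a^3, leaving a^3x^9 + 64.
Recognize a sum of cubes with the parts 4 and ax^3.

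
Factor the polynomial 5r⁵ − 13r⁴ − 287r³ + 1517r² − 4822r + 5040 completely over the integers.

Trying the rational-root candidates, r = 8/5 is a root, giving the factor (5r − 8) and quotient r⁴ − r³ − 59r² + 209r − 630.
Then r = −9 is a root, so (r + 9) divides it; the quotient is r³ − 10r² + 31r − 70.
Continuing, r = 7 is a root, giving the factor (r − 7) and quotient r² − 3r + 10.
The quadratic r² − 3r + 10 has discriminant −31 < 0 and is irreducible over ℤ.

(5r − 8)(r + 9)(r − 7)(r² − 3r + 10)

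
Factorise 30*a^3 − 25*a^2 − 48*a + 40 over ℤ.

(6*a − 5)*(5*a^2 − 8)

Group as (30*a^3 − 48*a) + (−25*a^2 + 40) = 6*a*(5*a^2 − 8) − 5*(5*a^2 − 8).
Both groups share the factor (5*a^2 − 8).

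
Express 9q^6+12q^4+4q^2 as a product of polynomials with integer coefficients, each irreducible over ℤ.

q^2(3q^2+2)^2

Pull out the common factor q^2, leaving 9q^4+12q^2+4.
Recognize a perfect-square trinomial with the parts 3q^2 and 2.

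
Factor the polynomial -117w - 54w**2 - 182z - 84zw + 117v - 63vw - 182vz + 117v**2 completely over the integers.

(13v + 6w + 13)(9v - 14z - 9w)

Group: 9v(13v + 6w + 13) + (-14z - 9w)(13v + 6w + 13); both groups contain (13v + 6w + 13).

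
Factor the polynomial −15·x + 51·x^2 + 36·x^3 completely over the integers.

3·x·(3·x + 5)·(4·x − 1)

Pull out the common factor 3·x, then factor the remaining trinomial.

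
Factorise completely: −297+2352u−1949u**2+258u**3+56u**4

Testing divisors of the constant over divisors of the leading coefficient, u = 3/2 is a root, giving the factor (2u−3) and quotient 28u**3+171u**2−718u+99.
Continuing, u = 1/7 is a root, giving the factor (7u−1) and quotient 4u**2+25u−99.
The remaining quadratic factors as (u+9)(4u−11).

(2u−3)(4u−11)(7u−1)(u+9)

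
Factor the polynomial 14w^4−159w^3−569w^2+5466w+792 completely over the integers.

Trying the rational-root candidates, w = 12 is a root, so (w−12) is a factor; dividing leaves 14w^3+9w^2−461w−66.
Continuing, w = 11/2 is a root, so (2w−11) divides it; the quotient is 7w^2+43w+6.
The remaining quadratic factors as (7w+1)(w+6).

(2w−11)(7w+1)(w+6)(w−12)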